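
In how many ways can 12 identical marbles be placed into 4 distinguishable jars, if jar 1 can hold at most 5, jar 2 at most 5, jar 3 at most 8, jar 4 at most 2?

89

By stars and bars, unrestricted non-negative solutions to x_1+…+x_4 = 12 number C(12+3,3) = 455.
Subtract solutions that violate a single cap (substitute x_i' = x_i − (cap_i+1)): x_1 ≥ 6 gives C(9,3) = 84; x_2 ≥ 6 gives C(9,3) = 84; x_3 ≥ 9 gives C(6,3) = 20; x_4 ≥ 3 gives C(12,3) = 220. Together 408.
Add back pairs where two caps are both exceeded: 1 + 0 + 20 + 0 + 20 + 1 = 42.
By inclusion–exclusion the count is 455 − 408 + 42 = 89.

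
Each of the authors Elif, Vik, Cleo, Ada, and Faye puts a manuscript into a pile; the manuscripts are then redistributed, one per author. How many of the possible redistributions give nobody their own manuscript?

44

This is the derangement count D_5: permutations of 5 items with no fixed point.
By inclusion–exclusion this is Σ_{j=0}^{5} (−1)^j C(5,j)·(5−j)!.
Computing: 120 − 120 + 60 − 20 + 5 − 1 = 44.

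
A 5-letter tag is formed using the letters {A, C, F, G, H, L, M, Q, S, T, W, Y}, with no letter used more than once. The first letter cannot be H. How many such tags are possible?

The first letter has 12−1 = 11 choices (anything except H).
The remaining 4 letters are filled from the other 11 symbols without repetition: 11 × 10 × 9 × 8 = 7920.
Total: 11 × 7920 = 87120.

87120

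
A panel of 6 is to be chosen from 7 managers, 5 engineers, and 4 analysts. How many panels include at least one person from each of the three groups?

Total 6-person selections from all 16: C(16,6) = 8008.
Selections missing a whole group: no managers → C(9,6) = 84; no engineers → C(11,6) = 462; no analysts → C(12,6) = 924.
Add back selections omitting two groups (i.e. drawn from a single group): C(7,6) + C(5,6) + C(4,6) = 7.
By inclusion–exclusion: 8008 − 1470 + 7 = 6545.

6545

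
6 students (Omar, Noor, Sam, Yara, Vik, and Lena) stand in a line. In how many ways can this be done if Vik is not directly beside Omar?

There are 6! = 720 arrangements in all. If Vik and Omar are adjacent, merging them into one block gives 2·(5)! = 240 arrangements.
Complementary counting: 720 − 240 = 480.

480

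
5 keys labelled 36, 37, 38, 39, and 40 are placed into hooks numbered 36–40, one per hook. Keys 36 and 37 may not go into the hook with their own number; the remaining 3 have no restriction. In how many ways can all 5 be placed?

78

Let Aᵢ (for i ∈ {36, 37}) be the placements that put key i in its forbidden hook. Any j of these fix j positions, leaving (5−j)! ways to fill the rest, and there are C(2,j) ways to pick which j.
By inclusion–exclusion, the number of valid placements is Σ_{j=0}^{2} (−1)^j C(2,j)·(5−j)!.
Computing: 120 − 48 + 6 = 78.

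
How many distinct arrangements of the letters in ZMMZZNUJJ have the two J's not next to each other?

Total arrangements of ZMMZZNUJJ: 9!/(3!·2!·2!) = 15120.
Arrangements with the J's together: treat JJ as one letter, giving (8)!/(3!·2!) = 3360.
Subtracting, 15120 − 3360 = 11760 arrangements keep the J's apart.

11760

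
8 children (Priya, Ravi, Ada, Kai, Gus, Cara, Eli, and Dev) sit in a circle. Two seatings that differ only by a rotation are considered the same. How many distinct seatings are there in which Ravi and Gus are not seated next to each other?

All circular seatings of 8 people number (7)! = 5040.
Those with Ravi next to Gus: fuse the pair into one unit and seat 7 units around a circle — 2·(6)! = 1440.
Subtracting, 5040 − 1440 = 3600.

3600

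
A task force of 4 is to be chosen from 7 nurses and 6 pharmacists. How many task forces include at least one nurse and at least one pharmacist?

With no constraint there are C(13,4) = 715 possible selections.
Selections missing a whole group: no nurses → C(6,4) = 15; no pharmacists → C(7,4) = 35.
Both groups omitted at once is impossible, so 715 − 50 = 665.

665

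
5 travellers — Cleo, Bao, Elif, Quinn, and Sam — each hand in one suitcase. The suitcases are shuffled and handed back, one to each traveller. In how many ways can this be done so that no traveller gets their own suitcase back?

44

This is the derangement count D_5: permutations of 5 items with no fixed point.
By inclusion–exclusion this is Σ_{j=0}^{5} (−1)^j C(5,j)·(5−j)!.
Computing: 120 − 120 + 60 − 20 + 5 − 1 = 44.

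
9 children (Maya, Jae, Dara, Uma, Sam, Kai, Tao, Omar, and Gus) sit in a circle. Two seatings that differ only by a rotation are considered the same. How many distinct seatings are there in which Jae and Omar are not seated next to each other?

Without the restriction there are (8)! = 40320 seatings.
Seatings with Jae beside Omar: treat them as a block with 2 internal orders, giving 2 × (7)! = 10080.
Subtracting, 40320 − 10080 = 30240.

30240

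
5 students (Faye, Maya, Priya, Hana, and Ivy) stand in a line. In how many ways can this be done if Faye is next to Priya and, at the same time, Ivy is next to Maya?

Treat {Faye,Priya} as one block (2 orders) and {Ivy,Maya} as another (2 orders).
That leaves 3 units to arrange: 2 × 2 × 3! = 4 × 6 = 24.

24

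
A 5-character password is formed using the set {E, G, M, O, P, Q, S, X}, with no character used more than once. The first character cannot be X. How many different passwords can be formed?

5880

The first character has 8−1 = 7 choices (anything except X).
The remaining 4 characters are filled from the other 7 symbols without repetition: 7 × 6 × 5 × 4 = 840.
Total: 7 × 840 = 5880.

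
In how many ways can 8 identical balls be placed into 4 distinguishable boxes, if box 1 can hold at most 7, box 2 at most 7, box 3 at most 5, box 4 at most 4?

133

Without the upper bounds there are C(11,3) = 165 ways to split 8 among 4 boxes.
Subtract solutions that violate a single cap (substitute x_i' = x_i − (cap_i+1)): x_1 ≥ 8 gives C(3,3) = 1; x_2 ≥ 8 gives C(3,3) = 1; x_3 ≥ 6 gives C(5,3) = 10; x_4 ≥ 5 gives C(6,3) = 20. Together 32.
No two caps can be exceeded simultaneously, so the pair terms are all 0.
By inclusion–exclusion the count is 165 − 32 + 0 = 133.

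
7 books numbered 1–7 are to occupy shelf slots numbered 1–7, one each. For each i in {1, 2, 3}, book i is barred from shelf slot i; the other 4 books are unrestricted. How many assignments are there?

3216

Let Aᵢ (for i ∈ {1, 2, 3}) be the placements that put book i in its forbidden shelf slot. Any j of these fix j positions, leaving (7−j)! ways to fill the rest, and there are C(3,j) ways to pick which j.
By inclusion–exclusion, the number of valid placements is Σ_{j=0}^{3} (−1)^j C(3,j)·(7−j)!.
Computing: 5040 − 2160 + 360 − 24 = 3216.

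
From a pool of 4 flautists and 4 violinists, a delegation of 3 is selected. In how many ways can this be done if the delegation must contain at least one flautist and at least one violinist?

Unrestricted: C(8,3) = 56 ways to pick any 3 of the 8.
Selections missing a whole group: no flautists → C(4,3) = 4; no violinists → C(4,3) = 4.
Both groups omitted at once is impossible, so 56 − 8 = 48.

48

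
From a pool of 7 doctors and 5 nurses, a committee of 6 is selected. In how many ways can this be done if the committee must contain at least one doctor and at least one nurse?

Unrestricted: C(12,6) = 924 ways to pick any 6 of the 12.
Selections missing a whole group: no doctors → C(5,6) = 0; no nurses → C(7,6) = 7.
Both groups omitted at once is impossible, so 924 − 7 = 917.

917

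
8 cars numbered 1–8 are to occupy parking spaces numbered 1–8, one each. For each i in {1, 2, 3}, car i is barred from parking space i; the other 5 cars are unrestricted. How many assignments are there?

27240

Let Aᵢ (for i ∈ {1, 2, 3}) be the placements that put car i in its forbidden parking space. Any j of these fix j positions, leaving (8−j)! ways to fill the rest, and there are C(3,j) ways to pick which j.
By inclusion–exclusion, the number of valid placements is Σ_{j=0}^{3} (−1)^j C(3,j)·(8−j)!.
Computing: 40320 − 15120 + 2160 − 120 = 27240.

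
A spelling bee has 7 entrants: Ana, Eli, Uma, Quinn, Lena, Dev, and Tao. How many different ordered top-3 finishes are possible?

There are 7 choices for 1st place, 6 for 2nd, and 5 for 3rd.
That gives 7 × 6 × 5 = 210.

210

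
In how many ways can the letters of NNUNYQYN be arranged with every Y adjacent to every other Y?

210

Treat the 2 copies of Y as a single block. The multiset to arrange is then {YY, N, N, N, N, Q, U}, 7 items in all.
That gives (7)!/(4!) = 210 arrangements.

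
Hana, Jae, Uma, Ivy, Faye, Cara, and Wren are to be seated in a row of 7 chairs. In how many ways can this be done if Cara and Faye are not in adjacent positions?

3600

There are 7! = 5040 arrangements in all. If Cara and Faye are adjacent, merging them into one block gives 2·(6)! = 1440 arrangements.
Complementary counting: 5040 − 1440 = 3600.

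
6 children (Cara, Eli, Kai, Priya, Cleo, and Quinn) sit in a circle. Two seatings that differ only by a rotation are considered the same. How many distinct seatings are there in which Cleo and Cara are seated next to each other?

Treat {Cleo, Cara} as one unit (2 internal orders) and seat the resulting 5 units around the table: (4)! circular arrangements.
So 2 × (4)! = 2 × 24 = 48.

48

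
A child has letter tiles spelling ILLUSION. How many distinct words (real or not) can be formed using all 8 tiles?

ILLUSION has 8 letters with I appearing twice and L appearing twice.
Dividing 8! = 40320 by 2!·2! = 4 for the repeated letters gives 10080.

10080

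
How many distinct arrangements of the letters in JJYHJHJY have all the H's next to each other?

105

Treat the 2 copies of H as a single block. The multiset to arrange is then {HH, J, J, J, J, Y, Y}, 7 items in all.
That gives (7)!/(4!·2!) = 105 arrangements.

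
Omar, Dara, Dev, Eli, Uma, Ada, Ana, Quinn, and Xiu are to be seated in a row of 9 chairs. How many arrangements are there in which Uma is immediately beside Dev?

80640

Place the 7 others and the Uma-Dev pair as 8 objects in a line; the pair has 2 internal arrangements.
That gives 2 × 8! = 2 × 40320 = 80640.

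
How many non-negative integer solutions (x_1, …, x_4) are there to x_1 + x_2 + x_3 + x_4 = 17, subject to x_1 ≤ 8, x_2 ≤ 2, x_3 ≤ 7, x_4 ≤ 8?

By stars and bars, unrestricted non-negative solutions to x_1+…+x_4 = 17 number C(17+3,3) = 1140.
Subtract solutions that violate a single cap (substitute x_i' = x_i − (cap_i+1)): x_1 ≥ 9 gives C(11,3) = 165; x_2 ≥ 3 gives C(17,3) = 680; x_3 ≥ 8 gives C(12,3) = 220; x_4 ≥ 9 gives C(11,3) = 165. Together 1230.
Add back pairs where two caps are both exceeded: 56 + 1 + 0 + 84 + 56 + 1 = 198.
By inclusion–exclusion the count is 1140 − 1230 + 198 = 108.

108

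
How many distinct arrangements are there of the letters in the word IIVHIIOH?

840

IIVHIIOH has 8 letters with H appearing twice and I appearing 4 times.
The number of distinct arrangements is 8!/(4!·2!) = 40320/48 = 840.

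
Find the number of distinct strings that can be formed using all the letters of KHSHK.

KHSHK has 5 letters with H appearing twice and K appearing twice.
So there are 5! / (2!·2!) = 30 distinguishable arrangements.

30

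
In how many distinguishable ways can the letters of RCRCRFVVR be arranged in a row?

RCRCRFVVR has 9 letters with C appearing twice, R appearing 4 times, and V appearing twice.
So there are 9! / (4!·2!·2!) = 3780 distinguishable arrangements.

3780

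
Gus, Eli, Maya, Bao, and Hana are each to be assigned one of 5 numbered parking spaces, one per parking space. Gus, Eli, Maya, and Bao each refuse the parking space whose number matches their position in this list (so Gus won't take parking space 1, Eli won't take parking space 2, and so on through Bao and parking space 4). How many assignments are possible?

53

Let Aᵢ (for 1 ≤ i ≤ 4) be the placements that put person i in their forbidden parking space. Any j of these fix j positions, leaving (5−j)! ways to fill the rest, and there are C(4,j) ways to pick which j.
By inclusion–exclusion, the number of valid placements is Σ_{j=0}^{4} (−1)^j C(4,j)·(5−j)!.
Computing: 120 − 96 + 36 − 8 + 1 = 53.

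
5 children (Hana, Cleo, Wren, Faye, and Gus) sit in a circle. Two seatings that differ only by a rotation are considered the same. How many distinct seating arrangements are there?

Fix one person's seat to break rotational symmetry; the remaining 4 people can be arranged in (4)! = 24 ways.

24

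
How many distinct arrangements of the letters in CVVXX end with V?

Fix V in the last position and arrange the remaining 4 letters.
Those 4 letters have X appearing twice, giving (4)!/(2!) = 12.

12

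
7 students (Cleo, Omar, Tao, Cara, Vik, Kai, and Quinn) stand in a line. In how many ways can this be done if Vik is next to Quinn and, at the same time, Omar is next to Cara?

Treat {Vik,Quinn} as one block (2 orders) and {Omar,Cara} as another (2 orders).
That leaves 5 units to arrange: 2 × 2 × 5! = 4 × 120 = 480.

480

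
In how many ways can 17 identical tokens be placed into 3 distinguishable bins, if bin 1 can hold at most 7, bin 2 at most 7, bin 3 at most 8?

21

Ignoring the caps, the number of non-negative solutions to x_1+…+x_3 = 17 is C(19,2) = 171.
Subtract solutions that violate a single cap (substitute x_i' = x_i − (cap_i+1)): x_1 ≥ 8 gives C(11,2) = 55; x_2 ≥ 8 gives C(11,2) = 55; x_3 ≥ 9 gives C(10,2) = 45. Together 155.
Add back pairs where two caps are both exceeded: 3 + 1 + 1 = 5.
By inclusion–exclusion the count is 171 − 155 + 5 = 21.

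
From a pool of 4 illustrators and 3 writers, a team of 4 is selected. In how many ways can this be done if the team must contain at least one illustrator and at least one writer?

34

Unrestricted: C(7,4) = 35 ways to pick any 4 of the 7.
Selections missing a whole group: no illustrators → C(3,4) = 0; no writers → C(4,4) = 1.
Both groups omitted at once is impossible, so 35 − 1 = 34.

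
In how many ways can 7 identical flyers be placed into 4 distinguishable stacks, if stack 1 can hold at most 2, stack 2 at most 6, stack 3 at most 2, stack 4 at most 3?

35

Ignoring the caps, the number of non-negative solutions to x_1+…+x_4 = 7 is C(10,3) = 120.
Subtract solutions that violate a single cap (substitute x_i' = x_i − (cap_i+1)): x_1 ≥ 3 gives C(7,3) = 35; x_2 ≥ 7 gives C(3,3) = 1; x_3 ≥ 3 gives C(7,3) = 35; x_4 ≥ 4 gives C(6,3) = 20. Together 91.
Add back pairs where two caps are both exceeded: 0 + 4 + 1 + 0 + 0 + 1 = 6.
By inclusion–exclusion the count is 120 − 91 + 6 = 35.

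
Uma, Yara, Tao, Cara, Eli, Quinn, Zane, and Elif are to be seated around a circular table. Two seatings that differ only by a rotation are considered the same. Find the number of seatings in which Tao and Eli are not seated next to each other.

All circular seatings of 8 people number (7)! = 5040.
Seatings with Tao beside Eli: treat them as a block with 2 internal orders, giving 2 × (6)! = 1440.
Subtracting, 5040 − 1440 = 3600.

3600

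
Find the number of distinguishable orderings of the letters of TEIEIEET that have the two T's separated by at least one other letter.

Total arrangements of TEIEIEET: 8!/(4!·2!·2!) = 420.
Arrangements with the T's together: treat TT as one letter, giving (7)!/(4!·2!) = 105.
Subtracting, 420 − 105 = 315 arrangements keep the T's apart.

315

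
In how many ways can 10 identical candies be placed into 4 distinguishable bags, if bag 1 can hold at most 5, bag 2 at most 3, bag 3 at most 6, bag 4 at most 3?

75

By stars and bars, unrestricted non-negative solutions to x_1+…+x_4 = 10 number C(10+3,3) = 286.
Subtract solutions that violate a single cap (substitute x_i' = x_i − (cap_i+1)): x_1 ≥ 6 gives C(7,3) = 35; x_2 ≥ 4 gives C(9,3) = 84; x_3 ≥ 7 gives C(6,3) = 20; x_4 ≥ 4 gives C(9,3) = 84. Together 223.
Add back pairs where two caps are both exceeded: 1 + 0 + 1 + 0 + 10 + 0 = 12.
By inclusion–exclusion the count is 286 − 223 + 12 = 75.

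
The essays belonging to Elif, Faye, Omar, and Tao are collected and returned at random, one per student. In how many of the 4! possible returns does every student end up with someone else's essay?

This is the derangement count D_4: permutations of 4 items with no fixed point.
By inclusion–exclusion this is Σ_{j=0}^{4} (−1)^j C(4,j)·(4−j)!.
Computing: 24 − 24 + 12 − 4 + 1 = 9.

9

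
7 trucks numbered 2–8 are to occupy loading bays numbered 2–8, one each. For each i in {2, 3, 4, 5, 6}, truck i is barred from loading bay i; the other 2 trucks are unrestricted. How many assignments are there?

Let Aᵢ (for 2 ≤ i ≤ 6) be the placements that put truck i in its forbidden loading bay. Any j of these fix j positions, leaving (7−j)! ways to fill the rest, and there are C(5,j) ways to pick which j.
By inclusion–exclusion, the number of valid placements is Σ_{j=0}^{5} (−1)^j C(5,j)·(7−j)!.
Computing: 5040 − 3600 + 1200 − 240 + 30 − 2 = 2428.

2428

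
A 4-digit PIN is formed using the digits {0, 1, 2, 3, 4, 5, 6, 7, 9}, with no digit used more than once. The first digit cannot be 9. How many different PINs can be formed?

2688

The first digit has 9−1 = 8 choices (anything except 9).
The remaining 3 digits are filled from the other 8 symbols without repetition: 8 × 7 × 6 = 336.
Total: 8 × 336 = 2688.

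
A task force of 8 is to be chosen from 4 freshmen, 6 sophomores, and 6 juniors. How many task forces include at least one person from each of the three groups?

12285

With no constraint there are C(16,8) = 12870 possible selections.
Subtract selections that omit an entire group: no freshmen → C(12,8) = 495; no sophomores → C(10,8) = 45; no juniors → C(10,8) = 45.
Add back selections omitting two groups (i.e. drawn from a single group): C(4,8) + C(6,8) + C(6,8) = 0.
By inclusion–exclusion: 12870 − 585 + 0 = 12285.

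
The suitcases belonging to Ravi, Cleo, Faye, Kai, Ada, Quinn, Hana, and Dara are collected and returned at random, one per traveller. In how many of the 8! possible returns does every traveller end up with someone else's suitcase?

Count assignments avoiding every fixed point. For any j of the 8 travellers fixed to their own suitcase, the other 8−j can be arranged in (8−j)! ways.
By inclusion–exclusion this is Σ_{j=0}^{8} (−1)^j C(8,j)·(8−j)!.
Computing: 40320 − 40320 + 20160 − 6720 + 1680 − 336 + 56 − 8 + 1 = 14833.

14833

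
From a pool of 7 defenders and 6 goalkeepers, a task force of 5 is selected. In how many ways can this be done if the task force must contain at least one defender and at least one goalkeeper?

With no constraint there are C(13,5) = 1287 possible selections.
Subtract selections that omit an entire group: no defenders → C(6,5) = 6; no goalkeepers → C(7,5) = 21.
Both groups omitted at once is impossible, so 1287 − 27 = 1260.

1260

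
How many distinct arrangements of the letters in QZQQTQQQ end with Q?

Fix Q in the last position and arrange the remaining 7 letters.
Those 7 letters have Q appearing 5 times, giving (7)!/(5!) = 42.

42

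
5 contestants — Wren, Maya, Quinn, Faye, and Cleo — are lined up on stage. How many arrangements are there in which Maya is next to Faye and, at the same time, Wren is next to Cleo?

24

Treat {Maya,Faye} as one block (2 orders) and {Wren,Cleo} as another (2 orders).
That leaves 3 units to arrange: 2 × 2 × 3! = 4 × 6 = 24.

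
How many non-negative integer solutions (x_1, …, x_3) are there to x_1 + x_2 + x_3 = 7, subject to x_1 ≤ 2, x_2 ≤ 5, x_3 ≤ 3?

9

Without the upper bounds there are C(9,2) = 36 ways to split 7 among 3 variables.
Subtract solutions that violate a single cap (substitute x_i' = x_i − (cap_i+1)): x_1 ≥ 3 gives C(6,2) = 15; x_2 ≥ 6 gives C(3,2) = 3; x_3 ≥ 4 gives C(5,2) = 10. Together 28.
Add back pairs where two caps are both exceeded: 0 + 1 + 0 = 1.
By inclusion–exclusion the count is 36 − 28 + 1 = 9.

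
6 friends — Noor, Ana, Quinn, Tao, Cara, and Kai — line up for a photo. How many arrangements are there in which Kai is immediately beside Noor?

240

Place the 4 others and the Kai-Noor pair as 5 objects in a line; the pair has 2 internal arrangements.
That gives 2 × 5! = 2 × 120 = 240.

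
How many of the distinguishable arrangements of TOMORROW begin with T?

420

With the first slot taken by T, it remains to arrange the other 7 letters (OMORROW).
Those 7 letters have O appearing 3 times and R appearing twice, giving (7)!/(3!·2!) = 420.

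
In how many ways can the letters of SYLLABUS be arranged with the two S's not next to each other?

7560

There are 8!/(2!·2!) = 10080 arrangements of SYLLABUS in total.
Arrangements with the S's together: treat SS as one letter, giving (7)!/(2!) = 2520.
Hence 10080 − 2520 = 7560.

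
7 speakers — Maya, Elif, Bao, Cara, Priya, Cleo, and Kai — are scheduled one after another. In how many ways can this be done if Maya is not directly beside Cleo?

3600

There are 7! = 5040 arrangements in all. If Maya and Cleo are adjacent, merging them into one block gives 2·(6)! = 1440 arrangements.
Complementary counting: 5040 − 1440 = 3600.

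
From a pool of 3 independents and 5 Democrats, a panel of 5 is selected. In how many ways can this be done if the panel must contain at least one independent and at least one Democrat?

55

Unrestricted: C(8,5) = 56 ways to pick any 5 of the 8.
Subtract selections that omit an entire group: no independents → C(5,5) = 1; no Democrats → C(3,5) = 0.
Both groups omitted at once is impossible, so 56 − 1 = 55.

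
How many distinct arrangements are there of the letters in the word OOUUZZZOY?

5040

The 9 letters of OOUUZZZOY have repeats: O appearing 3 times, U appearing twice, and Z appearing 3 times.
So there are 9! / (3!·3!·2!) = 5040 distinguishable arrangements.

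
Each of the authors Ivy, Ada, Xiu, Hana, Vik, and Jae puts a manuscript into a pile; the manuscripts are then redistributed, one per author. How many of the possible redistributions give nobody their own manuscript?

265

This is the derangement count D_6: permutations of 6 items with no fixed point.
By inclusion–exclusion this is Σ_{j=0}^{6} (−1)^j C(6,j)·(6−j)!.
Computing: 720 − 720 + 360 − 120 + 30 − 6 + 1 = 265.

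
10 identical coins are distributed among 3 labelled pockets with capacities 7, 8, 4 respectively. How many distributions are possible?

By stars and bars, unrestricted non-negative solutions to x_1+…+x_3 = 10 number C(10+2,2) = 66.
Subtract solutions that violate a single cap (substitute x_i' = x_i − (cap_i+1)): x_1 ≥ 8 gives C(4,2) = 6; x_2 ≥ 9 gives C(3,2) = 3; x_3 ≥ 5 gives C(7,2) = 21. Together 30.
No two caps can be exceeded simultaneously, so the pair terms are all 0.
By inclusion–exclusion the count is 66 − 30 + 0 = 36.

36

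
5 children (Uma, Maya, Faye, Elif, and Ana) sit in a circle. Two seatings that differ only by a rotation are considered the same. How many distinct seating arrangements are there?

Fix one person's seat to break rotational symmetry; the remaining 4 people can be arranged in (4)! = 24 ways.

24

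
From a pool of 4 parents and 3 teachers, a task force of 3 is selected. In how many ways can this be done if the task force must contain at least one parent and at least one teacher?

30

With no constraint there are C(7,3) = 35 possible selections.
Subtract selections that omit an entire group: no parents → C(3,3) = 1; no teachers → C(4,3) = 4.
Both groups omitted at once is impossible, so 35 − 5 = 30.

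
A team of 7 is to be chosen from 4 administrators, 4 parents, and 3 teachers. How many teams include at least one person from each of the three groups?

320

Unrestricted: C(11,7) = 330 ways to pick any 7 of the 11.
Subtract selections that omit an entire group: no administrators → C(7,7) = 1; no parents → C(7,7) = 1; no teachers → C(8,7) = 8.
Add back selections omitting two groups (i.e. drawn from a single group): C(4,7) + C(4,7) + C(3,7) = 0.
By inclusion–exclusion: 330 − 10 + 0 = 320.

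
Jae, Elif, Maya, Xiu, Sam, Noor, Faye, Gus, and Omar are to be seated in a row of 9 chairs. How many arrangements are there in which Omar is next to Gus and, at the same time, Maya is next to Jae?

Treat {Omar,Gus} as one block (2 orders) and {Maya,Jae} as another (2 orders).
That leaves 7 units to arrange: 2 × 2 × 7! = 4 × 5040 = 20160.

20160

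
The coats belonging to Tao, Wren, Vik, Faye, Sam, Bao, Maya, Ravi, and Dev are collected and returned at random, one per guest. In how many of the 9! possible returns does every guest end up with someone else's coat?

Count assignments avoiding every fixed point. For any j of the 9 guests fixed to their own coat, the other 9−j can be arranged in (9−j)! ways.
By inclusion–exclusion this is Σ_{j=0}^{9} (−1)^j C(9,j)·(9−j)!.
Computing: 362880 − 362880 + 181440 − 60480 + 15120 − 3024 + 504 − 72 + 9 − 1 = 133496.

133496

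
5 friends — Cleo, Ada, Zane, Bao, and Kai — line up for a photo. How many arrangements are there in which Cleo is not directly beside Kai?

There are 5! = 120 arrangements in all. If Cleo and Kai are adjacent, merging them into one block gives 2·(4)! = 48 arrangements.
So 120 − 48 = 72 arrangements keep them apart.

72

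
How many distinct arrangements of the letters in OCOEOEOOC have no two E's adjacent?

There are 9!/(5!·2!·2!) = 756 arrangements of OCOEOEOOC in total.
If the two E's are adjacent, glue them into one block, leaving 8 items to arrange: (8)!/(5!·2!) = 168 ways.
Hence 756 − 168 = 588.

588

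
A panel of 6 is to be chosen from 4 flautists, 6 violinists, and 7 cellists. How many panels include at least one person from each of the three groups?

Unrestricted: C(17,6) = 12376 ways to pick any 6 of the 17.
Selections missing a whole group: no flautists → C(13,6) = 1716; no violinists → C(11,6) = 462; no cellists → C(10,6) = 210.
Add back selections omitting two groups (i.e. drawn from a single group): C(4,6) + C(6,6) + C(7,6) = 8.
By inclusion–exclusion: 12376 − 2388 + 8 = 9996.

9996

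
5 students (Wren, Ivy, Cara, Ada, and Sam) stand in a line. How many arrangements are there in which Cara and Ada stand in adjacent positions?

48

Glue Cara and Ada into one block (2 internal orders), leaving 4 units to arrange in a row.
So the count is 2·(4)! = 48.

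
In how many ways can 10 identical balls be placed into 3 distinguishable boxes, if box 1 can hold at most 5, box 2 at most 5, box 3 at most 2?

6

By stars and bars, unrestricted non-negative solutions to x_1+…+x_3 = 10 number C(10+2,2) = 66.
Subtract solutions that violate a single cap (substitute x_i' = x_i − (cap_i+1)): x_1 ≥ 6 gives C(6,2) = 15; x_2 ≥ 6 gives C(6,2) = 15; x_3 ≥ 3 gives C(9,2) = 36. Together 66.
Add back pairs where two caps are both exceeded: 0 + 3 + 3 = 6.
By inclusion–exclusion the count is 66 − 66 + 6 = 6.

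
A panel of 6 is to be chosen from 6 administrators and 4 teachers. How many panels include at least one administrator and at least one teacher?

209

With no constraint there are C(10,6) = 210 possible selections.
Subtract selections that omit an entire group: no administrators → C(4,6) = 0; no teachers → C(6,6) = 1.
Both groups omitted at once is impossible, so 210 − 1 = 209.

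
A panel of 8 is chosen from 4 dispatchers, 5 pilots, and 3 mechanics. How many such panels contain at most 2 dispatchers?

201

Split by how many dispatchers are chosen (0 through 2).
Sum: C(4,0)·C(8,8) + C(4,1)·C(8,7) + C(4,2)·C(8,6) = 1 + 32 + 168 = 201.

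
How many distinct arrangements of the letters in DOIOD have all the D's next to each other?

12

Treat the 2 copies of D as a single block. The multiset to arrange is then {DD, I, O, O}, 4 items in all.
That gives (4)!/(2!) = 12 arrangements.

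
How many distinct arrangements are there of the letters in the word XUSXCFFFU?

Letter multiplicities in XUSXCFFFU: C×1, F×3, S×1, U×2, X×2.
The number of distinct arrangements is 9!/(3!·2!·2!) = 362880/24 = 15120.

15120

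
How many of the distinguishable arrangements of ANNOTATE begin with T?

With the first slot taken by T, it remains to arrange the other 7 letters (ANNOATE).
Those 7 letters have A appearing twice and N appearing twice, giving (7)!/(2!·2!) = 1260.

1260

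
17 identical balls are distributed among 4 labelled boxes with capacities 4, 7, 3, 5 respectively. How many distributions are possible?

10

By stars and bars, unrestricted non-negative solutions to x_1+…+x_4 = 17 number C(17+3,3) = 1140.
Subtract solutions that violate a single cap (substitute x_i' = x_i − (cap_i+1)): x_1 ≥ 5 gives C(15,3) = 455; x_2 ≥ 8 gives C(12,3) = 220; x_3 ≥ 4 gives C(16,3) = 560; x_4 ≥ 6 gives C(14,3) = 364. Together 1599.
Add back pairs where two caps are both exceeded: 35 + 165 + 84 + 56 + 20 + 120 = 480.
Subtract triples: 1 + 0 + 10 + 0 = 11.
By inclusion–exclusion the count is 1140 − 1599 + 480 − 11 = 10.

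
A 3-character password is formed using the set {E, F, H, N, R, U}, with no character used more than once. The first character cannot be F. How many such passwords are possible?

The first character has 6−1 = 5 choices (anything except F).
The remaining 2 characters are filled from the other 5 symbols without repetition: 5 × 4 = 20.
Total: 5 × 20 = 100.

100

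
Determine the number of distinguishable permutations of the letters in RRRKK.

Letter multiplicities in RRRKK: K×2, R×3.
So there are 5! / (3!·2!) = 10 distinguishable arrangements.

10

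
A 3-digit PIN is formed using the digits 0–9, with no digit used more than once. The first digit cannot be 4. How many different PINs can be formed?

648

The first digit has 10−1 = 9 choices (anything except 4).
The remaining 2 digits are filled from the other 9 symbols without repetition: 9 × 8 = 72.
Total: 9 × 72 = 648.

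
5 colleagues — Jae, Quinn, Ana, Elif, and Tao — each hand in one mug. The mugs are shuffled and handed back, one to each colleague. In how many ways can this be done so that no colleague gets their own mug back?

44

This is the derangement count D_5: permutations of 5 items with no fixed point.
By inclusion–exclusion this is Σ_{j=0}^{5} (−1)^j C(5,j)·(5−j)!.
Computing: 120 − 120 + 60 − 20 + 5 − 1 = 44.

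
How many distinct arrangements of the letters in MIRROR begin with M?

20

With the first slot taken by M, it remains to arrange the other 5 letters (IRROR).
Those 5 letters have R appearing 3 times, giving (5)!/(3!) = 20.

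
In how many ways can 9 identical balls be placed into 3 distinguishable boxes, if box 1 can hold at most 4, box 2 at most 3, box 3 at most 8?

Without the upper bounds there are C(11,2) = 55 ways to split 9 among 3 boxes.
Subtract solutions that violate a single cap (substitute x_i' = x_i − (cap_i+1)): x_1 ≥ 5 gives C(6,2) = 15; x_2 ≥ 4 gives C(7,2) = 21; x_3 ≥ 9 gives C(2,2) = 1. Together 37.
Add back pairs where two caps are both exceeded: 1 + 0 + 0 = 1.
By inclusion–exclusion the count is 55 − 37 + 1 = 19.

19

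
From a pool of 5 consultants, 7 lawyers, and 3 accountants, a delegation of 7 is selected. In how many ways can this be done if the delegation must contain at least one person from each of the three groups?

5516

With no constraint there are C(15,7) = 6435 possible selections.
Subtract selections that omit an entire group: no consultants → C(10,7) = 120; no lawyers → C(8,7) = 8; no accountants → C(12,7) = 792.
Add back selections omitting two groups (i.e. drawn from a single group): C(5,7) + C(7,7) + C(3,7) = 1.
By inclusion–exclusion: 6435 − 920 + 1 = 5516.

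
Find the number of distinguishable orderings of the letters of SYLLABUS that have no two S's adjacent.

Total arrangements of SYLLABUS: 8!/(2!·2!) = 10080.
Arrangements with the S's together: treat SS as one letter, giving (7)!/(2!) = 2520.
Subtracting, 10080 − 2520 = 7560 arrangements keep the S's apart.

7560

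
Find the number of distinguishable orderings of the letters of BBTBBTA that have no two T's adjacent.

Total arrangements of BBTBBTA: 7!/(4!·2!) = 105.
If the two T's are adjacent, glue them into one block, leaving 6 items to arrange: (6)!/(4!) = 30 ways.
Hence 105 − 30 = 75.

75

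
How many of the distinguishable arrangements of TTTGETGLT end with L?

168

Fix L in the last position and arrange the remaining 8 letters.
Those 8 letters have G appearing twice and T appearing 5 times, giving (8)!/(5!·2!) = 168.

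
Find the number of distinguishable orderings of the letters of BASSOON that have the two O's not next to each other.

There are 7!/(2!·2!) = 1260 arrangements of BASSOON in total.
If the two O's are adjacent, glue them into one block, leaving 6 items to arrange: (6)!/(2!) = 360 ways.
Hence 1260 − 360 = 900.

900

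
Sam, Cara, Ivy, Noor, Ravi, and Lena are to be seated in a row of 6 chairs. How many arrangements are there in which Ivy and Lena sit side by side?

240

Treat {Ivy, Lena} as a single unit. There are 5 units to order, and the pair itself can be ordered 2 ways.
So the count is 2·(5)! = 240.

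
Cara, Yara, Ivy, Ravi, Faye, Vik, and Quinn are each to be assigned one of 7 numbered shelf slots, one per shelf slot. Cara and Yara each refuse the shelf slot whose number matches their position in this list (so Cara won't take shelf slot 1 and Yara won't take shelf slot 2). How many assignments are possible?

3720

Let Aᵢ (for i ∈ {1, 2}) be the placements that put person i in their forbidden shelf slot. Any j of these fix j positions, leaving (7−j)! ways to fill the rest, and there are C(2,j) ways to pick which j.
By inclusion–exclusion, the number of valid placements is Σ_{j=0}^{2} (−1)^j C(2,j)·(7−j)!.
Computing: 5040 − 1440 + 120 = 3720.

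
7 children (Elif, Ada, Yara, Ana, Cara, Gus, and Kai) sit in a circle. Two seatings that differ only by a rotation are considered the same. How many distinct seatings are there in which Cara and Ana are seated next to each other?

240

Treat {Cara, Ana} as one unit (2 internal orders) and seat the resulting 6 units around the table: (5)! circular arrangements.
So 2 × (5)! = 2 × 120 = 240.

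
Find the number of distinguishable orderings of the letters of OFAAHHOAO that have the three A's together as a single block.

420

Treat the 3 copies of A as a single block. The multiset to arrange is then {AAA, F, H, H, O, O, O}, 7 items in all.
That gives (7)!/(3!·2!) = 420 arrangements.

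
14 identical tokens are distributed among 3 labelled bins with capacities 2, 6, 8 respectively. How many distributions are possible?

6

Without the upper bounds there are C(16,2) = 120 ways to split 14 among 3 bins.
Subtract solutions that violate a single cap (substitute x_i' = x_i − (cap_i+1)): x_1 ≥ 3 gives C(13,2) = 78; x_2 ≥ 7 gives C(9,2) = 36; x_3 ≥ 9 gives C(7,2) = 21. Together 135.
Add back pairs where two caps are both exceeded: 15 + 6 + 0 = 21.
By inclusion–exclusion the count is 120 − 135 + 21 = 6.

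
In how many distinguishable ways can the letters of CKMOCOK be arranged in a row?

Letter multiplicities in CKMOCOK: C×2, K×2, M×1, O×2.
The number of distinct arrangements is 7!/(2!·2!·2!) = 5040/8 = 630.

630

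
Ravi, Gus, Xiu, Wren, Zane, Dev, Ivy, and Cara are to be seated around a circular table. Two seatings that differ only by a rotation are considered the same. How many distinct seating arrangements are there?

Around a circle, 8 distinct people have 8!/8 = (7)! = 5040 rotationally distinct seatings.

5040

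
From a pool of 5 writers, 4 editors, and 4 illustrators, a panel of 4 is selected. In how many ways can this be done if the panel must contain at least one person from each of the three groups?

400

Total 4-person selections from all 13: C(13,4) = 715.
Subtract selections that omit an entire group: no writers → C(8,4) = 70; no editors → C(9,4) = 126; no illustrators → C(9,4) = 126.
Add back selections omitting two groups (i.e. drawn from a single group): C(5,4) + C(4,4) + C(4,4) = 7.
By inclusion–exclusion: 715 − 322 + 7 = 400.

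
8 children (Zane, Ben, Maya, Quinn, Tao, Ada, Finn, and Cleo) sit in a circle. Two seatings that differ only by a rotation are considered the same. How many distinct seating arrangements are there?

Seat Zane anywhere (absorbing the rotational symmetry), then permute the other 7: (7)! = 5040.

5040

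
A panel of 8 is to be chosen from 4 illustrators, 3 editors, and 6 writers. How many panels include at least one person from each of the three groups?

Total 8-person selections from all 13: C(13,8) = 1287.
Subtract selections that omit an entire group: no illustrators → C(9,8) = 9; no editors → C(10,8) = 45; no writers → C(7,8) = 0.
Add back selections omitting two groups (i.e. drawn from a single group): C(4,8) + C(3,8) + C(6,8) = 0.
By inclusion–exclusion: 1287 − 54 + 0 = 1233.

1233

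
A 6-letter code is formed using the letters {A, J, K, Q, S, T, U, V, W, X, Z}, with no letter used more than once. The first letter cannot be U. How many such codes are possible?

302400

The first letter has 11−1 = 10 choices (anything except U).
The remaining 5 letters are filled from the other 10 symbols without repetition: 10 × 9 × 8 × 7 × 6 = 30240.
Total: 10 × 30240 = 302400.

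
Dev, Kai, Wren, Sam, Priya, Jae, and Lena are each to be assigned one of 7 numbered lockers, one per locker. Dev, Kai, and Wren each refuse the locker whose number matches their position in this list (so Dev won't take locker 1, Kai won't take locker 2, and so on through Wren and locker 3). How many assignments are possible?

3216

Let Aᵢ (for i ∈ {1, 2, 3}) be the placements that put person i in their forbidden locker. Any j of these fix j positions, leaving (7−j)! ways to fill the rest, and there are C(3,j) ways to pick which j.
By inclusion–exclusion, the number of valid placements is Σ_{j=0}^{3} (−1)^j C(3,j)·(7−j)!.
Computing: 5040 − 2160 + 360 − 24 = 3216.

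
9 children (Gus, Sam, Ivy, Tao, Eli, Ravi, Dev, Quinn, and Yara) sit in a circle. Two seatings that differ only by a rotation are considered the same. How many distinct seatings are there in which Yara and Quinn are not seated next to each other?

30240

All circular seatings of 9 people number (8)! = 40320.
Seatings with Yara beside Quinn: treat them as a block with 2 internal orders, giving 2 × (7)! = 10080.
Subtracting, 40320 − 10080 = 30240.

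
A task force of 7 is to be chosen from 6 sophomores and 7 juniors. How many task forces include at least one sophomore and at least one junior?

1715

With no constraint there are C(13,7) = 1716 possible selections.
Selections missing a whole group: no sophomores → C(7,7) = 1; no juniors → C(6,7) = 0.
Both groups omitted at once is impossible, so 1716 − 1 = 1715.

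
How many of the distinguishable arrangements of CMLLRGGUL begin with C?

3360

Fix C in the first position and arrange the remaining 8 letters.
Those 8 letters have G appearing twice and L appearing 3 times, giving (8)!/(3!·2!) = 3360.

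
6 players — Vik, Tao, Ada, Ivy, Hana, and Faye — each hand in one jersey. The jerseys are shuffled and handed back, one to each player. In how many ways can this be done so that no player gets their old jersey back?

265

This is the derangement count D_6: permutations of 6 items with no fixed point.
By inclusion–exclusion this is Σ_{j=0}^{6} (−1)^j C(6,j)·(6−j)!.
Computing: 720 − 720 + 360 − 120 + 30 − 6 + 1 = 265.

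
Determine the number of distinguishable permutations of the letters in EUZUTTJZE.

22680

The 9 letters of EUZUTTJZE have repeats: E appearing twice, T appearing twice, U appearing twice, and Z appearing twice.
So there are 9! / (2!·2!·2!·2!) = 22680 distinguishable arrangements.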